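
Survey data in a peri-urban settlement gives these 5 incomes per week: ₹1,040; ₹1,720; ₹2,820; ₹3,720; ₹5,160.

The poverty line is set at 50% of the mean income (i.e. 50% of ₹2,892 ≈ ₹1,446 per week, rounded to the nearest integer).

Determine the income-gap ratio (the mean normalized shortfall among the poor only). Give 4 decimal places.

Poor units: ₹1,040 (q = 1 of N = 5).
Relative gaps: 0.2808; sum = 0.280775.
I averages over the q = 1 poor units only: 0.280775 / 1 = 0.2808.

0.2808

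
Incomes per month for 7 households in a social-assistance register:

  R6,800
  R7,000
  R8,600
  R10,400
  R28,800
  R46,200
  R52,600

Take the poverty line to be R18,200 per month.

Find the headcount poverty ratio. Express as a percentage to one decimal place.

4 of the 7 households have income below R18,200.
H = 4/7 = 57.1%.

57.1%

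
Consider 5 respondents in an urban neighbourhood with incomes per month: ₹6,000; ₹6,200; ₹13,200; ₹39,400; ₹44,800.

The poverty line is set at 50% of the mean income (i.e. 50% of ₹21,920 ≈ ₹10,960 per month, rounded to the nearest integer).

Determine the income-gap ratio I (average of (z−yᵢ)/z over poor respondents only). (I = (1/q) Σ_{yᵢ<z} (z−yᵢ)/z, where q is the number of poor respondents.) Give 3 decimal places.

0.443

Incomes under z: ₹6,000, ₹6,200 (q = 2 of N = 5).
Relative gaps: 0.4526, 0.4343; sum = 0.886861.
The income-gap ratio divides by q (the poor only): 0.886861 / 2 = 0.443.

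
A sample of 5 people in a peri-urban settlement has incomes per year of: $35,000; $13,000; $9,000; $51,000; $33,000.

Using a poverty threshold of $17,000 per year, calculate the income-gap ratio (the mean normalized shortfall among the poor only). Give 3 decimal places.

0.353

Poor units: $9,000, $13,000 (q = 2 of N = 5).
Shortfall ratios (z−y)/z: 0.4706, 0.2353; sum = 0.705882.
I averages over the q = 2 poor units only: 0.705882 / 2 = 0.353.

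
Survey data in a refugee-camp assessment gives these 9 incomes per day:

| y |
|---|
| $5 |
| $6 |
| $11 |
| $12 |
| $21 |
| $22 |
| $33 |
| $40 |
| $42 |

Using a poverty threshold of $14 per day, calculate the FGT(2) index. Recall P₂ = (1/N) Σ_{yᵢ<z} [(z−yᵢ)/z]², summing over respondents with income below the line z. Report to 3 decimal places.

Incomes under z: $5, $6, $11, $12 (q = 4 of N = 9).
Gap ratios (z−y)/z: (14−5)/14 = 0.6429; (14−6)/14 = 0.5714; (14−11)/14 = 0.2143; (14−12)/14 = 0.1429.
Squared: 0.4133; 0.3265; 0.0459; 0.0204.
Sum = 0.806122; P₂ = 0.806122 / 9 = 0.090.

0.090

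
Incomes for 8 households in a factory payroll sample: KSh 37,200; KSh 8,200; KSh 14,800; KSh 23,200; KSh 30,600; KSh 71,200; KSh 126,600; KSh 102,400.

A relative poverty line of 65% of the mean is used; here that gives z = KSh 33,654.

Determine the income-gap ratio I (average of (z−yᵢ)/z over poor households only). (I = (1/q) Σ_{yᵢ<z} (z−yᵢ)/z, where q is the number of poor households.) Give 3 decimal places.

0.429

Below z: KSh 8,200, KSh 14,800, KSh 23,200, KSh 30,600 (q = 4 of N = 8).
Relative gaps: 0.7563, 0.5602, 0.3106, 0.0907; sum = 1.717953.
The income-gap ratio divides by q (the poor only): 1.717953 / 4 = 0.429.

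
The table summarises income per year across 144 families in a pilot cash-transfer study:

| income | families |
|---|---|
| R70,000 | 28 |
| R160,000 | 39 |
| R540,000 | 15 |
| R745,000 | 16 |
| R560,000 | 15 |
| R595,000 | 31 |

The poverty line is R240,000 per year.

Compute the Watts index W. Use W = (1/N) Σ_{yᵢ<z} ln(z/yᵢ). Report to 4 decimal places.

0.3494

Below z: 28×R70,000, 39×R160,000 (q = 67 of N = 144).
ln(z/y) terms: ln(240000/70000) = 1.2321 (×28); ln(240000/160000) = 0.4055 (×39).
W = 50.313162 / 144 = 0.3494.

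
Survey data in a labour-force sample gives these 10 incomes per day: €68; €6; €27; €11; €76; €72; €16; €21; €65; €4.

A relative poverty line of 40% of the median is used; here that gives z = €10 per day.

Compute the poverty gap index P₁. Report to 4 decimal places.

0.1000

Below the line: €4, €6 (q = 2 of N = 10).
Normalized shortfalls: (10−4)/10 = 0.6000; (10−6)/10 = 0.4000.
Σ = 1.000000. Dividing by the full population N = 10 gives P₁ = 0.1000.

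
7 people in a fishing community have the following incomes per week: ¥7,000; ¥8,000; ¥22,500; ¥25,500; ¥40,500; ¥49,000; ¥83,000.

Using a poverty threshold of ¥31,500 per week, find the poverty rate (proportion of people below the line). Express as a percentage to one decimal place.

57.1%

4 of the 7 people have income below ¥31,500.
H = 4/7 = 57.1%.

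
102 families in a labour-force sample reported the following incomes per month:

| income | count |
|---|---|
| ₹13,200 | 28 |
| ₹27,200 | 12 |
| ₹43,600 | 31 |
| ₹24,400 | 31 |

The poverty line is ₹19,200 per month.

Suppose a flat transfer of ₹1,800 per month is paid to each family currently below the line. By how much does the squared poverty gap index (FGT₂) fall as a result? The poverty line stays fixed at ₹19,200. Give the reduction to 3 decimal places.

Before: below the line — 28×₹13,200; squared poverty gap index (FGT₂) = 0.02681.
After the ₹1,800 transfer: below the line — 28×₹15,000; squared poverty gap index (FGT₂) = 0.01314.
Reduction = 0.02681 − 0.01314 = 0.014.

0.014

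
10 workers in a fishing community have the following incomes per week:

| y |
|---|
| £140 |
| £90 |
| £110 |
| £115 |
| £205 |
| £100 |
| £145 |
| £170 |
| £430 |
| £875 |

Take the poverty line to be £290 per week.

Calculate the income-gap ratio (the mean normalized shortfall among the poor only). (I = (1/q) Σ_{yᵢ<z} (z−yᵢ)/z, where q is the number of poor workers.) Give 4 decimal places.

0.5366

Poor units: £90, £100, £110, £115, £140, £145, £170, £205 (q = 8 of N = 10).
Shortfall ratios (z−y)/z: 0.6897, 0.6552, 0.6207, 0.6034, 0.5172, 0.5000, 0.4138, 0.2931; sum = 4.293103.
I averages over the q = 8 poor units only: 4.293103 / 8 = 0.5366.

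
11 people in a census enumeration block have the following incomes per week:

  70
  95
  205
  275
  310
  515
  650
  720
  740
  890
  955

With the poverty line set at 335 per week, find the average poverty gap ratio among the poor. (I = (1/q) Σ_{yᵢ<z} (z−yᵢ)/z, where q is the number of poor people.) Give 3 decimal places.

0.430

Poor units: 70, 95, 205, 275, 310 (q = 5 of N = 11).
Relative gaps: 0.7910, 0.7164, 0.3881, 0.1791, 0.0746; sum = 2.149254.
The income-gap ratio divides by q (the poor only): 2.149254 / 5 = 0.430.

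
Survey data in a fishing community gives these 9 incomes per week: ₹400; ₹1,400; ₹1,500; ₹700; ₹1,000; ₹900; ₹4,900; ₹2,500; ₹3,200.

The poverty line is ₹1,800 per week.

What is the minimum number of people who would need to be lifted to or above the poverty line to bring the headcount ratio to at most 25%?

4

Currently q = 6 of N = 9 are below the line (H = 0.667).
A headcount ratio of at most 25% allows at most ⌊0.25 × 9⌋ = 2 poor people.
So at least 6 − 2 = 4 must be lifted.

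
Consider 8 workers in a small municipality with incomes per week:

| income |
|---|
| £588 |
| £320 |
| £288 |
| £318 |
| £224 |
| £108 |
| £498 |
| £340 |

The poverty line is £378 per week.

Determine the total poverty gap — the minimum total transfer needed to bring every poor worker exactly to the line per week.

£670

Incomes under z: £108, £224, £288, £318, £320, £340 (q = 6 of N = 8).
Individual gaps: 378−108 = 270; 378−224 = 154; 378−288 = 90; 378−318 = 60; 378−320 = 58; 378−340 = 38.
Aggregate gap = £670.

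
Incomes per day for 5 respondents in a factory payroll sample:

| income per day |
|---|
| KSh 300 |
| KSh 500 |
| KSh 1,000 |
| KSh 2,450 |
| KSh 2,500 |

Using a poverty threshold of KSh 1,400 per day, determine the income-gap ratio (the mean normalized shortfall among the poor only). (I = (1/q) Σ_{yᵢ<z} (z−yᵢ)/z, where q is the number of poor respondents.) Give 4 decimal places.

0.5714

Below z: KSh 300, KSh 500, KSh 1,000 (q = 3 of N = 5).
Shortfall ratios (z−y)/z: 0.7857, 0.6429, 0.2857; sum = 1.714286.
The income-gap ratio divides by q (the poor only): 1.714286 / 3 = 0.5714.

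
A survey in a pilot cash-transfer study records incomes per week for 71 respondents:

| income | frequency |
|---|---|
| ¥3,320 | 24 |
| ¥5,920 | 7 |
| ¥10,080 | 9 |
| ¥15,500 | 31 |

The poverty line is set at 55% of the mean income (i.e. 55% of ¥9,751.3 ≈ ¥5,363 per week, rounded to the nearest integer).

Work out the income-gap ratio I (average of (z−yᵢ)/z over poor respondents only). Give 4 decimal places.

0.3809

Incomes under z: 24×¥3,320 (q = 24 of N = 71).
Shortfall ratios (z−y)/z: 0.3809 (×24); sum = 9.142644.
I averages over the q = 24 poor units only: 9.142644 / 24 = 0.3809.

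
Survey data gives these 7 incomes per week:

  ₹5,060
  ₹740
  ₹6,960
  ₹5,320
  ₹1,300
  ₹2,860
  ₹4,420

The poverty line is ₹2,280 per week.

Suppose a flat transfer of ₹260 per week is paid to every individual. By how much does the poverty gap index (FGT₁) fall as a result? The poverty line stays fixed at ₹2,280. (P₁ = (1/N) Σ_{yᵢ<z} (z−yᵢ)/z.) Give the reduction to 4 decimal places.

Before: below the line — ₹740, ₹1,300; poverty gap index (FGT₁) = 0.157895.
After the ₹260 transfer: below the line — ₹1,000, ₹1,560; poverty gap index (FGT₁) = 0.125313.
Reduction = 0.157895 − 0.125313 = 0.0326.

0.0326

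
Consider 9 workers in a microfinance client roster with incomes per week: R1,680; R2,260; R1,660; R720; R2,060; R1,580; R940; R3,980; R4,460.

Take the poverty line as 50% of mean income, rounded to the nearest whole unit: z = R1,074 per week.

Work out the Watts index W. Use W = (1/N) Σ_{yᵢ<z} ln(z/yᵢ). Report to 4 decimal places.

0.0592

Below the line: R720, R940 (q = 2 of N = 9).
ln(z/y) terms: ln(1074/720) = 0.3999; ln(1074/940) = 0.1333.
W = 0.533159 / 9 = 0.0592.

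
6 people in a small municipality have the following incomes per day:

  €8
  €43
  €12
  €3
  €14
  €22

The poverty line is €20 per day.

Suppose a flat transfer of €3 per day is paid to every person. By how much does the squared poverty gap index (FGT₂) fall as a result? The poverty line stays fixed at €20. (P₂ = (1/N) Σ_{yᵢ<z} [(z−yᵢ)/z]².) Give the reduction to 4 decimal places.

0.0925

Before: below the line — €3, €8, €12, €14; squared poverty gap index (FGT₂) = 0.222083.
After the €3 transfer: below the line — €6, €11, €15, €17; squared poverty gap index (FGT₂) = 0.129583.
Reduction = 0.222083 − 0.129583 = 0.0925.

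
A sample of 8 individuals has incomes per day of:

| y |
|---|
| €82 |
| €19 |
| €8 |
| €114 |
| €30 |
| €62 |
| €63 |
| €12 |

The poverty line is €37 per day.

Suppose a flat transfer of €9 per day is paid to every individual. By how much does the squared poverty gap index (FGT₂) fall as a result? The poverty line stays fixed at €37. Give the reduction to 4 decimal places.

0.1006

Before: below the line — €8, €12, €19, €30; squared poverty gap index (FGT₂) = 0.167915.
After the €9 transfer: below the line — €17, €21, €28; squared poverty gap index (FGT₂) = 0.067294.
Reduction = 0.167915 − 0.067294 = 0.1006.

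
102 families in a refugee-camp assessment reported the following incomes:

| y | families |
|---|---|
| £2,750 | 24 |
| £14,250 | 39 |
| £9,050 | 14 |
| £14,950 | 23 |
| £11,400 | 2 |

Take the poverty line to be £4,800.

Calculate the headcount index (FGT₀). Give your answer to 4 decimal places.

24 of the 102 families have income below £4,800.
H = 24/102 = 0.2353.

0.2353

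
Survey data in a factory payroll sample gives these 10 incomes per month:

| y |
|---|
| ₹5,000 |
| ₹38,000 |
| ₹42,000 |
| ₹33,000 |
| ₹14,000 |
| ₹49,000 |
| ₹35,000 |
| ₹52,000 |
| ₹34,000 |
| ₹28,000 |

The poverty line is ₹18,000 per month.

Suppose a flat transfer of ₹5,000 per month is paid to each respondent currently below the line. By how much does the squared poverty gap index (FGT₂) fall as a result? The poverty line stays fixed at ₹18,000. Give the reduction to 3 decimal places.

Before: below the line — ₹5,000, ₹14,000; squared poverty gap index (FGT₂) = 0.05710.
After the ₹5,000 transfer: below the line — ₹10,000; squared poverty gap index (FGT₂) = 0.01975.
Reduction = 0.05710 − 0.01975 = 0.037.

0.037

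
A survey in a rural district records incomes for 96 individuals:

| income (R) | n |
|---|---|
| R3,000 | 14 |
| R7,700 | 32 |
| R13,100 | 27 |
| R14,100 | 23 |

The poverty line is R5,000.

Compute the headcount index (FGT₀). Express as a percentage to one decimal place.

14 of the 96 individuals have income below R5,000.
H = 14/96 = 14.6%.

14.6%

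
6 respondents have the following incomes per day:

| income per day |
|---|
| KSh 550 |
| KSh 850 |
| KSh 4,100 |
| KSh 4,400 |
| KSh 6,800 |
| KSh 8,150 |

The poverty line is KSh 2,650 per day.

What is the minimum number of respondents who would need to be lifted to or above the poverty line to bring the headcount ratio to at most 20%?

2 of the 6 respondents are poor, so H = 2/6 = 0.333.
A headcount ratio of at most 20% allows at most ⌊0.20 × 6⌋ = 1 poor respondents.
So at least 2 − 1 = 1 must be lifted.

1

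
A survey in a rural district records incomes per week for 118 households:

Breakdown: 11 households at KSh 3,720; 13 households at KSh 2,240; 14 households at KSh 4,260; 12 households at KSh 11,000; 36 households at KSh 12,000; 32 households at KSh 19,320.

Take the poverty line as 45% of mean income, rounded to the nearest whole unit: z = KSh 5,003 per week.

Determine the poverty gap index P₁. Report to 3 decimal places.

Poor units: 13×KSh 2,240, 11×KSh 3,720, 14×KSh 4,260 (q = 38 of N = 118).
Gap ratios (z−y)/z: (5003−2240)/5003 = 0.5523 (×13); (5003−3720)/5003 = 0.2564 (×11); (5003−4260)/5003 = 0.1485 (×14).
Σ = 12.079552. Dividing by the full population N = 118 gives P₁ = 0.102.

0.102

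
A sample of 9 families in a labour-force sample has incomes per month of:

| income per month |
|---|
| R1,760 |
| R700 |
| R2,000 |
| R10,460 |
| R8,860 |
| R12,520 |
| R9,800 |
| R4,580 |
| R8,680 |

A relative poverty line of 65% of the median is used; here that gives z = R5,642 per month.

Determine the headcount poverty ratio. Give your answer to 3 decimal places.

0.444

4 of the 9 families have income below R5,642.
H = 4/9 = 0.444.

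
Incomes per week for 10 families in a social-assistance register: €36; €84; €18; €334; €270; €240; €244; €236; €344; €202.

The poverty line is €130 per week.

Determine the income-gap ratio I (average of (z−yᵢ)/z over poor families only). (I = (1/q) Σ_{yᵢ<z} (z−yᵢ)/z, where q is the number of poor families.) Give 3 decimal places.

Poor units: €18, €36, €84 (q = 3 of N = 10).
Relative gaps: 0.8615, 0.7231, 0.3538; sum = 1.938462.
I averages over the q = 3 poor units only: 1.938462 / 3 = 0.646.

0.646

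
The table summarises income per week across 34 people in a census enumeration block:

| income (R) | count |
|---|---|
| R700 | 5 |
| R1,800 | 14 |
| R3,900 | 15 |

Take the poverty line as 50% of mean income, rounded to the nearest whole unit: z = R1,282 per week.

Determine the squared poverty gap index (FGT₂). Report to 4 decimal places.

Below the line: 5×R700 (q = 5 of N = 34).
Relative gaps: (1282−700)/1282 = 0.4540 (×5).
Squared: 0.2061 (×5).
Sum = 1.030481; P₂ = 1.030481 / 34 = 0.0303.

0.0303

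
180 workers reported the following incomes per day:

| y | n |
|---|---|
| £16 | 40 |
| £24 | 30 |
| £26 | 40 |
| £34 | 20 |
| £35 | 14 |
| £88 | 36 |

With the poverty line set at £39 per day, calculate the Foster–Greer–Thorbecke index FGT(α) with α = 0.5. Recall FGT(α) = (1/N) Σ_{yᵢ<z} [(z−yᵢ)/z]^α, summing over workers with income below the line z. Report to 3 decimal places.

Below the line: 40×£16, 30×£24, 40×£26, 20×£34, 14×£35 (q = 144 of N = 180).
Normalized shortfalls: (39−16)/39 = 0.5897 (×40); (39−24)/39 = 0.3846 (×30); (39−26)/39 = 0.3333 (×40); (39−34)/39 = 0.1282 (×20); (39−35)/39 = 0.1026 (×14).
Raised to α = 0.5: 0.76795 (×40); 0.62017 (×30); 0.57735 (×40); 0.35806 (×20); 0.32026 (×14).
Sum = 84.061864; FGT(0.5) = 84.061864 / 180 = 0.467.

0.467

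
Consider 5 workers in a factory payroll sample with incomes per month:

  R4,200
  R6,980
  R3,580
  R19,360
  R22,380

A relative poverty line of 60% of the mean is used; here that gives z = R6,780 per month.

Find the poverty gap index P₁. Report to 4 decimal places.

Poor units: R3,580, R4,200 (q = 2 of N = 5).
Relative gaps: (6780−3580)/6780 = 0.4720; (6780−4200)/6780 = 0.3805.
Σ = 0.852507. Dividing by the full population N = 5 gives P₁ = 0.1705.

0.1705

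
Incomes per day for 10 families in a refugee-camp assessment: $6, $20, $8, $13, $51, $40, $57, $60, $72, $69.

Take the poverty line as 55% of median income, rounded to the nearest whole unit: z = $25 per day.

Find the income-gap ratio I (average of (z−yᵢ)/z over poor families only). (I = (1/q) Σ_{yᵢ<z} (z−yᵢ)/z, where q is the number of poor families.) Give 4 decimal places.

0.5300

Below the line: $6, $8, $13, $20 (q = 4 of N = 10).
Shortfall ratios (z−y)/z: 0.7600, 0.6800, 0.4800, 0.2000; sum = 2.120000.
I averages over the q = 4 poor units only: 2.120000 / 4 = 0.5300.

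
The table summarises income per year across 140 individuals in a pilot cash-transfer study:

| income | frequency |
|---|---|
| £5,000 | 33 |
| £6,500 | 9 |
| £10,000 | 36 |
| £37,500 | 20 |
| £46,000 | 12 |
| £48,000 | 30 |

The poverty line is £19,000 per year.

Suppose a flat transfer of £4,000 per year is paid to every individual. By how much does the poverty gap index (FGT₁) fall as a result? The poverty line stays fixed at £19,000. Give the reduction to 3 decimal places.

Before: below the line — 33×£5,000, 9×£6,500, 36×£10,000; poverty gap index (FGT₁) = 0.33778.
After the £4,000 transfer: below the line — 33×£9,000, 9×£10,500, 36×£14,000; poverty gap index (FGT₁) = 0.22049.
Reduction = 0.33778 − 0.22049 = 0.117.

0.117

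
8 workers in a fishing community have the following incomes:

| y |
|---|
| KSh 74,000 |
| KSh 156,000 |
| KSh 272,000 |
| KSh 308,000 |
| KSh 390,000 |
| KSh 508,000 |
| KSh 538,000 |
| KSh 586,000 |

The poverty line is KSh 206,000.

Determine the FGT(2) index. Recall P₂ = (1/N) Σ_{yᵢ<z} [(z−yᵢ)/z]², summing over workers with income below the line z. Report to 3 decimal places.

Below the line: KSh 74,000, KSh 156,000 (q = 2 of N = 8).
Gap ratios (z−y)/z: (206000−74000)/206000 = 0.6408; (206000−156000)/206000 = 0.2427.
Squared: 0.4106; 0.0589.
Sum = 0.469507; P₂ = 0.469507 / 8 = 0.059.

0.059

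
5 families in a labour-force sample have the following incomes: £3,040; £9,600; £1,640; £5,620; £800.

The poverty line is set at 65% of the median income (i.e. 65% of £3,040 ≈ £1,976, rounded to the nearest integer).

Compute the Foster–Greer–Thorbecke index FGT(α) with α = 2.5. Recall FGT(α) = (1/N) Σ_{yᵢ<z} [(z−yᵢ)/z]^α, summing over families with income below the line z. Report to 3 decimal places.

Poor units: £800, £1,640 (q = 2 of N = 5).
Relative gaps: (1976−800)/1976 = 0.5951; (1976−1640)/1976 = 0.1700.
Raised to α = 2.5: 0.27324; 0.01192.
Sum = 0.285167; FGT(2.5) = 0.285167 / 5 = 0.057.

0.057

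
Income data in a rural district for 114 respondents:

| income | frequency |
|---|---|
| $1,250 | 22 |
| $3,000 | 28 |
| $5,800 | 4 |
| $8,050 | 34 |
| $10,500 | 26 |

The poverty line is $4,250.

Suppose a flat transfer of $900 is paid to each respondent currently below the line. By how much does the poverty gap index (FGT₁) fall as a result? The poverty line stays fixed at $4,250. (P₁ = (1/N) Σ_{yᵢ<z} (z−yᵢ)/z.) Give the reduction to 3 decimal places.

0.093

Before: below the line — 22×$1,250, 28×$3,000; poverty gap index (FGT₁) = 0.20846.
After the $900 transfer: below the line — 22×$2,150, 28×$3,900; poverty gap index (FGT₁) = 0.11558.
Reduction = 0.20846 − 0.11558 = 0.093.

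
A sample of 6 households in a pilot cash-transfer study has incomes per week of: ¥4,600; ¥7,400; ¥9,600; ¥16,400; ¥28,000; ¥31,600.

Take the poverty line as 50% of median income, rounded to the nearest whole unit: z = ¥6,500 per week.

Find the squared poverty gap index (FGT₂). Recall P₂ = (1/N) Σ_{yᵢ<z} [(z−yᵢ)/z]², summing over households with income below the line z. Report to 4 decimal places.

0.0142

Poor units: ¥4,600 (q = 1 of N = 6).
Shortfall ratios: (6500−4600)/6500 = 0.2923.
Squared: 0.0854.
Sum = 0.085444; P₂ = 0.085444 / 6 = 0.0142.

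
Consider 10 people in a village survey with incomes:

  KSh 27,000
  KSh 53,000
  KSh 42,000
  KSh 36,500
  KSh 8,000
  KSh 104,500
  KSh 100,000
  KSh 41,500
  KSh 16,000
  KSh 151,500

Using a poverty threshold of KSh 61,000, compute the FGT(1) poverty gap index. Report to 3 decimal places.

0.333

Incomes under z: KSh 8,000, KSh 16,000, KSh 27,000, KSh 36,500, KSh 41,500, KSh 42,000, KSh 53,000 (q = 7 of N = 10).
Relative gaps: (61000−8000)/61000 = 0.8689; (61000−16000)/61000 = 0.7377; (61000−27000)/61000 = 0.5574; (61000−36500)/61000 = 0.4016; (61000−41500)/61000 = 0.3197; (61000−42000)/61000 = 0.3115; (61000−53000)/61000 = 0.1311.
Σ = 3.327869. Dividing by the full population N = 10 gives P₁ = 0.333.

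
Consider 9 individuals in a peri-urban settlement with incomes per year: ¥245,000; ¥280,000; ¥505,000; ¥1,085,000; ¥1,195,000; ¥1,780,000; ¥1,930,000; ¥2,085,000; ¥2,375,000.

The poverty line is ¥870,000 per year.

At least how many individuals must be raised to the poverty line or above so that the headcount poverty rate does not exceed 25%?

3 of the 9 individuals are poor, so H = 3/9 = 0.333.
A headcount ratio of at most 25% allows at most ⌊0.25 × 9⌋ = 2 poor individuals.
So at least 3 − 2 = 1 must be lifted.

1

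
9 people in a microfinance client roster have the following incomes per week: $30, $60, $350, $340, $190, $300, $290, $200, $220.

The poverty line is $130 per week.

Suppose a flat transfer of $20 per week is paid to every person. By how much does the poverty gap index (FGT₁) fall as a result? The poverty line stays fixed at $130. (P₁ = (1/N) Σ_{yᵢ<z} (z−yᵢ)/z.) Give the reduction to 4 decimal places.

0.0342

Before: below the line — $30, $60; poverty gap index (FGT₁) = 0.145299.
After the $20 transfer: below the line — $50, $80; poverty gap index (FGT₁) = 0.111111.
Reduction = 0.145299 − 0.111111 = 0.0342.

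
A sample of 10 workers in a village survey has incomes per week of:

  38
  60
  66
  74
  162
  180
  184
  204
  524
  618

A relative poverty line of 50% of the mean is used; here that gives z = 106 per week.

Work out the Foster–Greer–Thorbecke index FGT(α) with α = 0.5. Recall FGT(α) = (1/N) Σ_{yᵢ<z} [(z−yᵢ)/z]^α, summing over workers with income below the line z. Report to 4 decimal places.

Below the line: 38, 60, 66, 74 (q = 4 of N = 10).
Shortfall ratios: (106−38)/106 = 0.6415; (106−60)/106 = 0.4340; (106−66)/106 = 0.3774; (106−74)/106 = 0.3019.
Raised to α = 0.5: 0.80094; 0.65876; 0.61430; 0.54944.
Sum = 2.623438; FGT(0.5) = 2.623438 / 10 = 0.2623.

0.2623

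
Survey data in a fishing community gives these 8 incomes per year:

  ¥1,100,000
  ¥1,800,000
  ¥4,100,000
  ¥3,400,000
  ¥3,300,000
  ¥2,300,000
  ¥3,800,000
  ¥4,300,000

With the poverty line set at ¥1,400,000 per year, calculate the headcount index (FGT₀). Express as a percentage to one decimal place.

12.5%

1 of the 8 respondents have income below ¥1,400,000.
H = 1/8 = 12.5%.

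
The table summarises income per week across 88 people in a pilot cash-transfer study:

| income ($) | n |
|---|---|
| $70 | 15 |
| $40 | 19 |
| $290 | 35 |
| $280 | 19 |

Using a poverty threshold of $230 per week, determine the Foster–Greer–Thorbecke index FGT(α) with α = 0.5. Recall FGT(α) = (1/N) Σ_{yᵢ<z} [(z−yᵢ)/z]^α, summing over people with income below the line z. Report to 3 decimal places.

Incomes under z: 19×$40, 15×$70 (q = 34 of N = 88).
Shortfall ratios: (230−40)/230 = 0.8261 (×19); (230−70)/230 = 0.6957 (×15).
Raised to α = 0.5: 0.90889 (×19); 0.83406 (×15).
Sum = 29.779837; FGT(0.5) = 29.779837 / 88 = 0.338.

0.338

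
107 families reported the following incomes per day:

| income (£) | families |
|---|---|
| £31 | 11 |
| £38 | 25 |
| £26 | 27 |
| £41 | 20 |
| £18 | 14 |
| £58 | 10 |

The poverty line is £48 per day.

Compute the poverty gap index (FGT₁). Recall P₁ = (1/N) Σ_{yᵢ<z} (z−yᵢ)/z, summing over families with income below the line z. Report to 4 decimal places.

Below the line: 14×£18, 27×£26, 11×£31, 25×£38, 20×£41 (q = 97 of N = 107).
Shortfall ratios: (48−18)/48 = 0.6250 (×14); (48−26)/48 = 0.4583 (×27); (48−31)/48 = 0.3542 (×11); (48−38)/48 = 0.2083 (×25); (48−41)/48 = 0.1458 (×20).
Σ = 33.145833. Dividing by the full population N = 107 gives P₁ = 0.3098.

0.3098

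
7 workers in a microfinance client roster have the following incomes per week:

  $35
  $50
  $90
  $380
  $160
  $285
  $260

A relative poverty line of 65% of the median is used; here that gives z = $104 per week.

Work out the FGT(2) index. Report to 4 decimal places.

Below the line: $35, $50, $90 (q = 3 of N = 7).
Shortfall ratios: (104−35)/104 = 0.6635; (104−50)/104 = 0.5192; (104−90)/104 = 0.1346.
Squared: 0.4402; 0.2696; 0.0181.
Sum = 0.727903; P₂ = 0.727903 / 7 = 0.1040.

0.1040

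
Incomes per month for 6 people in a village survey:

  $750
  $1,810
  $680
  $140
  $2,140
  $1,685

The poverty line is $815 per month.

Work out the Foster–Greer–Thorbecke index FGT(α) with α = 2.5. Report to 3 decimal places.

0.106

Below z: $140, $680, $750 (q = 3 of N = 6).
Gap ratios (z−y)/z: (815−140)/815 = 0.8282; (815−680)/815 = 0.1656; (815−750)/815 = 0.0798.
Raised to α = 2.5: 0.62426; 0.01117; 0.00180.
Sum = 0.637223; FGT(2.5) = 0.637223 / 6 = 0.106.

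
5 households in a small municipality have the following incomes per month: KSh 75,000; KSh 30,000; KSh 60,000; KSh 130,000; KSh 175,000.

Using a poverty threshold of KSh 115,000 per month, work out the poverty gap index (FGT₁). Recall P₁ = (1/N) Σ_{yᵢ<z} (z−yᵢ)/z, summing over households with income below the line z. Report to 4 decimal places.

0.3130

Poor units: KSh 30,000, KSh 60,000, KSh 75,000 (q = 3 of N = 5).
Gap ratios (z−y)/z: (115000−30000)/115000 = 0.7391; (115000−60000)/115000 = 0.4783; (115000−75000)/115000 = 0.3478.
Σ = 1.565217. Dividing by the full population N = 5 gives P₁ = 0.3130.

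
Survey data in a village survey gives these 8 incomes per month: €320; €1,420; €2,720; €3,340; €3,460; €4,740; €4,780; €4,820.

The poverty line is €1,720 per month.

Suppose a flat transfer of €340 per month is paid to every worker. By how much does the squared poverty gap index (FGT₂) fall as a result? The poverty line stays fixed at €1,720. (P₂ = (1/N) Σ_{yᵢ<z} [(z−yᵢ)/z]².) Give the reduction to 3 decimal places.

0.039

Before: below the line — €320, €1,420; squared poverty gap index (FGT₂) = 0.08662.
After the €340 transfer: below the line — €660; squared poverty gap index (FGT₂) = 0.04747.
Reduction = 0.08662 − 0.04747 = 0.039.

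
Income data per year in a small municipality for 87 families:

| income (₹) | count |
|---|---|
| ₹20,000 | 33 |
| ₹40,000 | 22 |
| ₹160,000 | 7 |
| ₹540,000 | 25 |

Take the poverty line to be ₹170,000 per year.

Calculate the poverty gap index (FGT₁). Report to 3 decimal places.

0.533

Incomes under z: 33×₹20,000, 22×₹40,000, 7×₹160,000 (q = 62 of N = 87).
Normalized shortfalls: (170000−20000)/170000 = 0.8824 (×33); (170000−40000)/170000 = 0.7647 (×22); (170000−160000)/170000 = 0.0588 (×7).
Σ = 46.352941. Dividing by the full population N = 87 gives P₁ = 0.533.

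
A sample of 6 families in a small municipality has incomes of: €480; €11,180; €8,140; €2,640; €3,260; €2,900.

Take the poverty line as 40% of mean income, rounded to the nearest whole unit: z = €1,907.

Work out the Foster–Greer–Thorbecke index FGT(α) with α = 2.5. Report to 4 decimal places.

0.0807

Incomes under z: €480 (q = 1 of N = 6).
Gap ratios (z−y)/z: (1907−480)/1907 = 0.7483.
Raised to α = 2.5: 0.48438.
Sum = 0.484377; FGT(2.5) = 0.484377 / 6 = 0.0807.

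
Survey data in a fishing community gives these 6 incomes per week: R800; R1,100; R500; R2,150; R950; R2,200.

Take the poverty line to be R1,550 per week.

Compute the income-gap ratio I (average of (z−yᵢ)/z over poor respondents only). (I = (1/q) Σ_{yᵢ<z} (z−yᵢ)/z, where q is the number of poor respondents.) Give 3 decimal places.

Below the line: R500, R800, R950, R1,100 (q = 4 of N = 6).
Shortfall ratios (z−y)/z: 0.6774, 0.4839, 0.3871, 0.2903; sum = 1.838710.
The income-gap ratio divides by q (the poor only): 1.838710 / 4 = 0.460.

0.460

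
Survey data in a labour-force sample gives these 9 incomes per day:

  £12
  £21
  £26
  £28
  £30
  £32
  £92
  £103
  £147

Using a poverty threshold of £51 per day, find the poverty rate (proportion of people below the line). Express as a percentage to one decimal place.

66.7%

6 of the 9 people have income below £51.
H = 6/9 = 66.7%.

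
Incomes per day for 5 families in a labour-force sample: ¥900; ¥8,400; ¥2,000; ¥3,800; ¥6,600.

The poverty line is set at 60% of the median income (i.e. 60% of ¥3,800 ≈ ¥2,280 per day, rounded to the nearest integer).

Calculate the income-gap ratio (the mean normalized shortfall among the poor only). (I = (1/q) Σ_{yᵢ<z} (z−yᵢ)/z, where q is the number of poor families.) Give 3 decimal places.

Below the line: ¥900, ¥2,000 (q = 2 of N = 5).
Relative gaps: 0.6053, 0.1228; sum = 0.728070.
The income-gap ratio divides by q (the poor only): 0.728070 / 2 = 0.364.

0.364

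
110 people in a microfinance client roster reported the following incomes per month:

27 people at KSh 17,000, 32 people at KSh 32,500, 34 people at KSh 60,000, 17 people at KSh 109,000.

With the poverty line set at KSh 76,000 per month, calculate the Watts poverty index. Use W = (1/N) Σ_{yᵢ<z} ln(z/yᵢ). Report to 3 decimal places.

0.688

Incomes under z: 27×KSh 17,000, 32×KSh 32,500, 34×KSh 60,000 (q = 93 of N = 110).
ln(z/y) terms: ln(76000/17000) = 1.4975 (×27); ln(76000/32500) = 0.8495 (×32); ln(76000/60000) = 0.2364 (×34).
W = 75.654042 / 110 = 0.688.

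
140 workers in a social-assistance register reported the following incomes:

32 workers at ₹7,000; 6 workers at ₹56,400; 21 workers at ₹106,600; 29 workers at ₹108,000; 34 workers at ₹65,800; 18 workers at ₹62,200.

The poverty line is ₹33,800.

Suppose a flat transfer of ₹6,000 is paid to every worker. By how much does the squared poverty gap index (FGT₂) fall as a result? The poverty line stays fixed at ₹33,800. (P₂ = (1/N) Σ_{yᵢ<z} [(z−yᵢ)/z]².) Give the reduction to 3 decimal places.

0.057

Before: below the line — 32×₹7,000; squared poverty gap index (FGT₂) = 0.14370.
After the ₹6,000 transfer: below the line — 32×₹13,000; squared poverty gap index (FGT₂) = 0.08656.
Reduction = 0.14370 − 0.08656 = 0.057.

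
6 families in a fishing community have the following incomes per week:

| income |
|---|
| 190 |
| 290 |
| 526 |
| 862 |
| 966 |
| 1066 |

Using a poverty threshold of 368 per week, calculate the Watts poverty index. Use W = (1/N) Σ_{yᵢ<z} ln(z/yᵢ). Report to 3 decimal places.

0.150

Incomes under z: 190, 290 (q = 2 of N = 6).
ln(z/y) terms: ln(368/190) = 0.6611; ln(368/290) = 0.2382.
W = 0.899261 / 6 = 0.150.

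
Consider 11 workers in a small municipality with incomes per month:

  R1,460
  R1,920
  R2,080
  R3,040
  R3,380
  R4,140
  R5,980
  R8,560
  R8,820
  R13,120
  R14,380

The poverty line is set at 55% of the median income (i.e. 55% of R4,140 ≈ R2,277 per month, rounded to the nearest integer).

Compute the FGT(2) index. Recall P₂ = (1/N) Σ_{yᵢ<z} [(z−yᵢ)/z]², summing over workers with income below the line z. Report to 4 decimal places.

0.0146

Poor units: R1,460, R1,920, R2,080 (q = 3 of N = 11).
Normalized shortfalls: (2277−1460)/2277 = 0.3588; (2277−1920)/2277 = 0.1568; (2277−2080)/2277 = 0.0865.
Squared: 0.1287; 0.0246; 0.0075.
Sum = 0.160808; P₂ = 0.160808 / 11 = 0.0146.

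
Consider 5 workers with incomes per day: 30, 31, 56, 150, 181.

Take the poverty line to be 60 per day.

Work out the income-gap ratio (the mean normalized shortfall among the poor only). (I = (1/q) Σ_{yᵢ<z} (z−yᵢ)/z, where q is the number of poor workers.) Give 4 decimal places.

Below z: 30, 31, 56 (q = 3 of N = 5).
Relative gaps: 0.5000, 0.4833, 0.0667; sum = 1.050000.
The income-gap ratio divides by q (the poor only): 1.050000 / 3 = 0.3500.

0.3500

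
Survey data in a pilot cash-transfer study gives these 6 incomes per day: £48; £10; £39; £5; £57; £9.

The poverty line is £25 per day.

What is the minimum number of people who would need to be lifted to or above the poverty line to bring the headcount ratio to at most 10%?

3

3 of the 6 people are poor, so H = 3/6 = 0.500.
A headcount ratio of at most 10% allows at most ⌊0.10 × 6⌋ = 0 poor people.
So at least 3 − 0 = 3 must be lifted.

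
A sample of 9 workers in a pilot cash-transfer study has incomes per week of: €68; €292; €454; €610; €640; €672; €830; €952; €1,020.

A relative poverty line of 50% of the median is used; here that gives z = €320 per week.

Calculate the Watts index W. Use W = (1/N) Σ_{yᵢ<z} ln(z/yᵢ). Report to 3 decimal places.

Poor units: €68, €292 (q = 2 of N = 9).
Log gaps: ln(320/68) = 1.5488; ln(320/292) = 0.0916.
W = 1.640380 / 9 = 0.182.

0.182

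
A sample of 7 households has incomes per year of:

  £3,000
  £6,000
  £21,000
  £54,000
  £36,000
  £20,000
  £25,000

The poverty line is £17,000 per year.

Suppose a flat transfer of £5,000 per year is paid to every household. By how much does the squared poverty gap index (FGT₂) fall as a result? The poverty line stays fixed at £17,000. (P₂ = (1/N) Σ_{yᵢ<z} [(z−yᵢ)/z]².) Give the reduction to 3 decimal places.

Before: below the line — £3,000, £6,000; squared poverty gap index (FGT₂) = 0.15670.
After the £5,000 transfer: below the line — £8,000, £11,000; squared poverty gap index (FGT₂) = 0.05783.
Reduction = 0.15670 − 0.05783 = 0.099.

0.099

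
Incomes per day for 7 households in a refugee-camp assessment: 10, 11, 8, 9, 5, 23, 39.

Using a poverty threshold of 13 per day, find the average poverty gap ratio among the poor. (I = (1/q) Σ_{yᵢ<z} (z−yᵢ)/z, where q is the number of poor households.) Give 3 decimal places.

0.338

Poor units: 5, 8, 9, 10, 11 (q = 5 of N = 7).
Shortfall ratios (z−y)/z: 0.6154, 0.3846, 0.3077, 0.2308, 0.1538; sum = 1.692308.
I averages over the q = 5 poor units only: 1.692308 / 5 = 0.338.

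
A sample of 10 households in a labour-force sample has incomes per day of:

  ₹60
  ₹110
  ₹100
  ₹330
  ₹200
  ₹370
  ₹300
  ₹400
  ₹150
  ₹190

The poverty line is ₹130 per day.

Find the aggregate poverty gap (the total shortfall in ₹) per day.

Below the line: ₹60, ₹100, ₹110 (q = 3 of N = 10).
Individual gaps: 130−60 = 70; 130−100 = 30; 130−110 = 20.
Aggregate gap = ₹120.

₹120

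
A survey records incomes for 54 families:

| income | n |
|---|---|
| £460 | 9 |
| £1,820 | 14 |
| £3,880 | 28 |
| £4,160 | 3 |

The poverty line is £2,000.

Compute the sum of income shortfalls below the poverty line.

£16,380

Incomes under z: 9×£460, 14×£1,820 (q = 23 of N = 54).
Individual gaps: 9×(2000−460) = 13860; 14×(2000−1820) = 2520.
Aggregate gap = £16,380.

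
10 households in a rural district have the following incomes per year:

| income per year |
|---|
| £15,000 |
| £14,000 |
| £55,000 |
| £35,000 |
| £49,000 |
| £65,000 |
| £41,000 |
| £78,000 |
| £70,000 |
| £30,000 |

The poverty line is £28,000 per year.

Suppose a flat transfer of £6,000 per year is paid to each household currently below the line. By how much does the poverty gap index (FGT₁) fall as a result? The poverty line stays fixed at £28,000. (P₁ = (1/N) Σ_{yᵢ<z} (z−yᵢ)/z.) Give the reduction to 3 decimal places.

Before: below the line — £14,000, £15,000; poverty gap index (FGT₁) = 0.09643.
After the £6,000 transfer: below the line — £20,000, £21,000; poverty gap index (FGT₁) = 0.05357.
Reduction = 0.09643 − 0.05357 = 0.043.

0.043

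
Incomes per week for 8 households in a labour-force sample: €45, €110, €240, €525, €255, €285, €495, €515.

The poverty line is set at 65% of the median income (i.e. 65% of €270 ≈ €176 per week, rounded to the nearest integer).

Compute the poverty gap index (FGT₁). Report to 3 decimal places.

0.140

Incomes under z: €45, €110 (q = 2 of N = 8).
Relative gaps: (176−45)/176 = 0.7443; (176−110)/176 = 0.3750.
Sum of shortfalls = 1.119318; P₁ averages over all N: 1.119318 / 8 = 0.140.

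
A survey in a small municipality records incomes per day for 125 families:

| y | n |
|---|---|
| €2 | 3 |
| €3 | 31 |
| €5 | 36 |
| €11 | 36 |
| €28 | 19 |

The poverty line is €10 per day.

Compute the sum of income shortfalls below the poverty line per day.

€421

Below the line: 3×€2, 31×€3, 36×€5 (q = 70 of N = 125).
Individual gaps: 3×(10−2) = 24; 31×(10−3) = 217; 36×(10−5) = 180.
Aggregate gap = €421.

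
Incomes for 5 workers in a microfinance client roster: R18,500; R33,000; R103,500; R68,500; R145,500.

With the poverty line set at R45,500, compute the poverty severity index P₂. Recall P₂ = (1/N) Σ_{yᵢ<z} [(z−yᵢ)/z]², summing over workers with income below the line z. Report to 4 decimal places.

0.0855

Poor units: R18,500, R33,000 (q = 2 of N = 5).
Shortfall ratios: (45500−18500)/45500 = 0.5934; (45500−33000)/45500 = 0.2747.
Squared: 0.3521; 0.0755.
Sum = 0.427605; P₂ = 0.427605 / 5 = 0.0855.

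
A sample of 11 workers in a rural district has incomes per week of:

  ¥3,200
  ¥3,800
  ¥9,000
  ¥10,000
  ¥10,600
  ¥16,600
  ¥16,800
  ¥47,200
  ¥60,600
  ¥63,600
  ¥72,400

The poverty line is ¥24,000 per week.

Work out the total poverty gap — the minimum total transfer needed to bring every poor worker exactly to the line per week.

Poor units: ¥3,200, ¥3,800, ¥9,000, ¥10,000, ¥10,600, ¥16,600, ¥16,800 (q = 7 of N = 11).
Individual gaps: 24000−3200 = 20800; 24000−3800 = 20200; 24000−9000 = 15000; 24000−10000 = 14000; 24000−10600 = 13400; 24000−16600 = 7400; 24000−16800 = 7200.
Aggregate gap = ¥98,000.

¥98,000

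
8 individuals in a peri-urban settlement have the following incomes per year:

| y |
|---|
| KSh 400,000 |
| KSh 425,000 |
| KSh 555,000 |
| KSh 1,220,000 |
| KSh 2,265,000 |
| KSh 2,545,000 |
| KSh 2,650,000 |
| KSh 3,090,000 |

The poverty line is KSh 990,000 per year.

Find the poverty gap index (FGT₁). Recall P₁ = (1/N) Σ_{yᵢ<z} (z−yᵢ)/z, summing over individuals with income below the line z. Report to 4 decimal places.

0.2008

Incomes under z: KSh 400,000, KSh 425,000, KSh 555,000 (q = 3 of N = 8).
Gap ratios (z−y)/z: (990000−400000)/990000 = 0.5960; (990000−425000)/990000 = 0.5707; (990000−555000)/990000 = 0.4394.
Σ = 1.606061. Dividing by the full population N = 8 gives P₁ = 0.2008.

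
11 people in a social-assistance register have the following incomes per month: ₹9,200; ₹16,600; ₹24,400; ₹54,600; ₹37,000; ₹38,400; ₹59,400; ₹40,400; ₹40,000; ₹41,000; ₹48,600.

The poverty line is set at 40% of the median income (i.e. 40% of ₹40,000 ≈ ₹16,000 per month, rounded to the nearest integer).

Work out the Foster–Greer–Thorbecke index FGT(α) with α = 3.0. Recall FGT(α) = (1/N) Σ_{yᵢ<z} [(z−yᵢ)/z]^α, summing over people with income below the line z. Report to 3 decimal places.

0.007

Below the line: ₹9,200 (q = 1 of N = 11).
Gap ratios (z−y)/z: (16000−9200)/16000 = 0.4250.
Raised to α = 3.0: 0.07677.
Sum = 0.076766; FGT(3.0) = 0.076766 / 11 = 0.007.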